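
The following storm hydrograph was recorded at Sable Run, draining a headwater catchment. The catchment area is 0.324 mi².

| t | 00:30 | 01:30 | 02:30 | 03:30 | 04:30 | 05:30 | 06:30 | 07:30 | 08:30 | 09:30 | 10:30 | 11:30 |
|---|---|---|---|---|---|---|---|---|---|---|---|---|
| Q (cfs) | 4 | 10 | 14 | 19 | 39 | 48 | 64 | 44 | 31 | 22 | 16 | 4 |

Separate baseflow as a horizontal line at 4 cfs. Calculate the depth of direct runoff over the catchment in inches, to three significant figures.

Direct runoff: 0.0, 6.0, 10.0, 15.0, 35.0, 44.0, 60.0, 40.0, 27.0, 18.0, 12.0, 0.0 cfs; ΣQ_DR = 267.0 cfs.
V = ΣQ_DR · Δt = 267.0 × 3600 s = 9.612 × 10^5 ft³.
Over A = 0.324 mi², depth = V / A = 1.28 in.

d ≈ 1.28 in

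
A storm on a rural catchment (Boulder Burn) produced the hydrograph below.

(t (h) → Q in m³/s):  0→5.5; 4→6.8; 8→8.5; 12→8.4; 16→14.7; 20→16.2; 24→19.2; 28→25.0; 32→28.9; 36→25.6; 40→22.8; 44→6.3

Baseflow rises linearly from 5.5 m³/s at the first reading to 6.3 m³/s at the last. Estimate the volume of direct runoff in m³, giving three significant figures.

Direct-runoff ordinates (Q − Q_b): 0.00, 1.23, 2.85, 2.68, 8.91, 10.34, 13.26, 18.99, 22.82, 19.45, 16.57, 0.00 m³/s.
ΣQ_DR = 117.1 m³/s.
With Δt = 4 h = 14400 s, V = ΣQ_DR · Δt = 117.1 × 14400 = 1.69 × 10^6 m³.

V ≈ 1.69 × 10^6 m³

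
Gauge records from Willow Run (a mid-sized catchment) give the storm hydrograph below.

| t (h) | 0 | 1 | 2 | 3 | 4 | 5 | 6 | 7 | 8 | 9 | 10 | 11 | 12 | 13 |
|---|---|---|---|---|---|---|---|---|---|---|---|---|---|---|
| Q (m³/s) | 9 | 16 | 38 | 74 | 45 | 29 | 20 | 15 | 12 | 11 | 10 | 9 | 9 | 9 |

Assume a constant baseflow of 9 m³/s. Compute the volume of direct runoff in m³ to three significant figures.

V ≈ 6.48 × 10^5 m³

Direct-runoff ordinates (Q − Q_b): 0.0, 7.0, 29.0, 65.0, 36.0, 20.0, 11.0, 6.0, 3.0, 2.0, 1.0, 0.0, 0.0, 0.0 m³/s.
ΣQ_DR = 180.0 m³/s.
With Δt = 1 h = 3600 s, V = ΣQ_DR · Δt = 180.0 × 3600 = 6.48 × 10^5 m³.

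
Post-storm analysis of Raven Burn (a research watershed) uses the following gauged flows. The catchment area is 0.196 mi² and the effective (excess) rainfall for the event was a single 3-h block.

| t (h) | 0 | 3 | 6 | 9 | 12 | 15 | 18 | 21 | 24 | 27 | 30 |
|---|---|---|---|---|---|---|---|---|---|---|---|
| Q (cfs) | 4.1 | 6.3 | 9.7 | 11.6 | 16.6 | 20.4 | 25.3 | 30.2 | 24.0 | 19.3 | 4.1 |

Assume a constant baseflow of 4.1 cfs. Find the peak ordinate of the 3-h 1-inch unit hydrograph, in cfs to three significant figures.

U_p ≈ 8.70 cfs

Direct runoff: 0.0, 2.2, 5.6, 7.5, 12.5, 16.3, 21.2, 26.1, 19.9, 15.2, 0.0 cfs; ΣQ_DR = 126.5 cfs, peak = 26.1 cfs.
Runoff depth d = ΣQ_DR·Δt / A = 126.5 × 10800 / (0.196 mi²) = 3.000 in.
The 1-inch UH is the DRH scaled by (1 in)/d, so U_p = 26.1 × 1/3.000 = 8.70 cfs.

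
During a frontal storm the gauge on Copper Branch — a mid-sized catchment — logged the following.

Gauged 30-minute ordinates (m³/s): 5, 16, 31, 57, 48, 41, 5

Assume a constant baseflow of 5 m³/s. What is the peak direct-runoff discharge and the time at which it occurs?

Subtracting baseflow gives direct-runoff ordinates: 0.0, 11.0, 26.0, 52.0, 43.0, 36.0, 0.0 m³/s.
The maximum is 52.0 m³/s, occurring at the reading for t = 1.5 h.

Q_p = 52.0 m³/s at t = 1.5 h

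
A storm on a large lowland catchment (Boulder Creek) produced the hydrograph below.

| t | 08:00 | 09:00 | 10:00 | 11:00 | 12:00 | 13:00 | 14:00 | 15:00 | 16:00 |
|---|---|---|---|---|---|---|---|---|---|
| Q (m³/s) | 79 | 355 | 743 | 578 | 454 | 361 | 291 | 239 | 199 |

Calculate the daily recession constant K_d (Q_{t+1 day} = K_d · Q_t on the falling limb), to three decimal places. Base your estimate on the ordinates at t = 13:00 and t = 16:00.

Between t = 13:00 and t = 16:00 the flow falls from 361 to 199 m³/s over 3×1 h = 3 h.
Per-interval ratio K = (199/361)^(1/3) = 0.8199; K_d = K^(24/1) = 0.009.

K_d ≈ 0.009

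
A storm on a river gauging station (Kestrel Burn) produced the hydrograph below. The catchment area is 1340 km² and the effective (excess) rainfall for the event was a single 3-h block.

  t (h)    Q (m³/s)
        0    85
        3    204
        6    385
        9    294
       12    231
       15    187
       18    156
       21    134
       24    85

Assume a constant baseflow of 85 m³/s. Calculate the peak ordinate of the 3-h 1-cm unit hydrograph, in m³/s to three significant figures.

Direct runoff: 0.0, 119.0, 300.0, 209.0, 146.0, 102.0, 71.0, 49.0, 0.0 m³/s; ΣQ_DR = 996.0 m³/s, peak = 300.0 m³/s.
Runoff depth d = ΣQ_DR·Δt / A = 996.0 × 10800 / (1340 km²) = 8.027 mm.
The 1-cm UH is the DRH scaled by (10 mm)/d, so U_p = 300.0 × 10/8.027 = 374 m³/s.

U_p ≈ 374 m³/s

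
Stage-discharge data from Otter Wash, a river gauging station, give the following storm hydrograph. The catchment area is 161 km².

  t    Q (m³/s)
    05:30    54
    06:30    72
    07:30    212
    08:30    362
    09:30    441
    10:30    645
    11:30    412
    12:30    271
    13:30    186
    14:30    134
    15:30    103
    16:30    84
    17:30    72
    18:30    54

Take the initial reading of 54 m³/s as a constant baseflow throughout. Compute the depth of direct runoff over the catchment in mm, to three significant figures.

Direct runoff: 0.0, 18.0, 158.0, 308.0, 387.0, 591.0, 358.0, 217.0, 132.0, 80.0, 49.0, 30.0, 18.0, 0.0 m³/s; ΣQ_DR = 2346 m³/s.
V = ΣQ_DR · Δt = 2346 × 3600 s = 8.446 × 10^6 m³.
Over A = 161 km², depth = V / A = 52.5 mm.

d ≈ 52.5 mm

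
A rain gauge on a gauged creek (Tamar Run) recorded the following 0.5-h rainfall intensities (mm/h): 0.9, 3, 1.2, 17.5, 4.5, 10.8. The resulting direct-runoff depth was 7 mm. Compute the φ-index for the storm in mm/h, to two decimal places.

φ ≈ 7.15 mm/h

Only the 2 blocks with intensity above φ contribute runoff: 17.5, 10.8 mm/h.
Σ(I−φ)·Δt = d  ⇒  (17.5+10.8 − 2φ)·0.5 = 7
φ = (28.30 − 7/0.5) / 2 = 7.15 mm/h.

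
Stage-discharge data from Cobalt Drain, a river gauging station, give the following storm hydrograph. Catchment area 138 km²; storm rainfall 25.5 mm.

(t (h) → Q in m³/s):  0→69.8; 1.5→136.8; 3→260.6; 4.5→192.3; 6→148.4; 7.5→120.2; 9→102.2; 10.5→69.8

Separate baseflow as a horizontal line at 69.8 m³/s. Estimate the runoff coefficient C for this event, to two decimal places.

C ≈ 0.83

ΣQ_DR = 541.7 m³/s; V = ΣQ_DR·Δt = 2.925 × 10^6 m³.
Runoff depth d = V / A = 21.20 mm.
C = d / P = 21.20 / 25.5 = 0.83.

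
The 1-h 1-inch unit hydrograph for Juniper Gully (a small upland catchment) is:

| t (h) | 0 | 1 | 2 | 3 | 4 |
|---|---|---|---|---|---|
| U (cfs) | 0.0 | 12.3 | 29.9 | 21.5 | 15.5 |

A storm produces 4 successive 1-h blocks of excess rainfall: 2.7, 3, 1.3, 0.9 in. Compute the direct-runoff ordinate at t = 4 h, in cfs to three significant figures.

By discrete convolution, Q_j = Σ (P_i / 1 in) · U_{j−i}.
At t = 4 h (j=4): Q = (2.7/1)·15.5 + (3/1)·21.5 + (1.3/1)·29.9 + (0.9/1)·12.3 = 156 cfs.

Q ≈ 156 cfs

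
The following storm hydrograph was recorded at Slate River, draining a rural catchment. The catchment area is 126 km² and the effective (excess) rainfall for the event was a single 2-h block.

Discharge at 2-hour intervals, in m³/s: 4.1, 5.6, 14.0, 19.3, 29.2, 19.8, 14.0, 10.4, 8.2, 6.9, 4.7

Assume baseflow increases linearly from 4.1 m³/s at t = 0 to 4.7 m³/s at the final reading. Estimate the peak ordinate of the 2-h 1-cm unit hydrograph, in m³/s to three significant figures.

Direct runoff: 0.00, 1.44, 9.78, 15.02, 24.86, 15.40, 9.54, 5.88, 3.62, 2.26, 0.00 m³/s; ΣQ_DR = 87.80 m³/s, peak = 24.86 m³/s.
Runoff depth d = ΣQ_DR·Δt / A = 87.80 × 7200 / (126 km²) = 5.017 mm.
The 1-cm UH is the DRH scaled by (10 mm)/d, so U_p = 24.86 × 10/5.017 = 49.6 m³/s.

U_p ≈ 49.6 m³/s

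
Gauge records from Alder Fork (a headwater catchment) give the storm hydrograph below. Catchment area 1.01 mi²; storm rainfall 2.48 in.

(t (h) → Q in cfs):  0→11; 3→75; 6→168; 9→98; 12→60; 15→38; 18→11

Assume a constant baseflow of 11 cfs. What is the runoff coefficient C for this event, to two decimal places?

C ≈ 0.71

ΣQ_DR = 384.0 cfs; V = ΣQ_DR·Δt = 4.147 × 10^6 ft³.
Runoff depth d = V / A = 1.767 in.
C = d / P = 1.767 / 2.48 = 0.71.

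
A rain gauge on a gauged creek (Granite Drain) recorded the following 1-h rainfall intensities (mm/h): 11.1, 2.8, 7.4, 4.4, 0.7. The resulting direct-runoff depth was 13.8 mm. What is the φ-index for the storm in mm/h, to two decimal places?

Only the 3 blocks with intensity above φ contribute runoff: 11.1, 7.4, 4.4 mm/h.
Σ(I−φ)·Δt = d  ⇒  (11.1+7.4+4.4 − 3φ)·1 = 13.8
φ = (22.90 − 13.8/1) / 3 = 3.03 mm/h.

φ ≈ 3.03 mm/h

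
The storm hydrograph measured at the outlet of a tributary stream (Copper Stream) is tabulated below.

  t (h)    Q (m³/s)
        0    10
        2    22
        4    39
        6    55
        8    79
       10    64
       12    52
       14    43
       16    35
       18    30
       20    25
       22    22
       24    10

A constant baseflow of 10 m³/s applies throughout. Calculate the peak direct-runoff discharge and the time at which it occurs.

Subtracting baseflow gives direct-runoff ordinates: 0.0, 12.0, 29.0, 45.0, 69.0, 54.0, 42.0, 33.0, 25.0, 20.0, 15.0, 12.0, 0.0 m³/s.
The maximum is 69.0 m³/s, occurring at the reading for t = 8 h.

Q_p = 69.0 m³/s at t = 8 h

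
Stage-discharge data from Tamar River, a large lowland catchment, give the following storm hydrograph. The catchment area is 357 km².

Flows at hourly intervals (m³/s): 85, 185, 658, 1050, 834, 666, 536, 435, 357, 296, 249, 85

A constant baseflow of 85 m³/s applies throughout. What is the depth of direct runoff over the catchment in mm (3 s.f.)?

Direct runoff: 0.0, 100.0, 573.0, 965.0, 749.0, 581.0, 451.0, 350.0, 272.0, 211.0, 164.0, 0.0 m³/s; ΣQ_DR = 4416 m³/s.
V = ΣQ_DR · Δt = 4416 × 3600 s = 1.590 × 10^7 m³.
Over A = 357 km², depth = V / A = 44.5 mm.

d ≈ 44.5 mm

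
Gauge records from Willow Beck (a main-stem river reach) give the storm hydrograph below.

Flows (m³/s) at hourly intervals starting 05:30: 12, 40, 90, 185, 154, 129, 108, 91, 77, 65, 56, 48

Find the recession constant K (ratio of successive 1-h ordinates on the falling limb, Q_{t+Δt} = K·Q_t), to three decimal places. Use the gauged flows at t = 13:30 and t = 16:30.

K ≈ 0.854

Using the recession-limb readings at t = 13:30 and t = 16:30: Q falls from 77 to 48 m³/s over 3 intervals.
K = (Q₂/Q₁)^(1/3) = (48/77)^(1/3) = 0.854.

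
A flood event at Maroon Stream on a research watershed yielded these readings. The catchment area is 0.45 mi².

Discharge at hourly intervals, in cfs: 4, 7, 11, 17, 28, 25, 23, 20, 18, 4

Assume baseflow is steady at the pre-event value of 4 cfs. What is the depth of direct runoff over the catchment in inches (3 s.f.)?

d ≈ 0.403 in

Direct runoff: 0.0, 3.0, 7.0, 13.0, 24.0, 21.0, 19.0, 16.0, 14.0, 0.0 cfs; ΣQ_DR = 117.0 cfs.
V = ΣQ_DR · Δt = 117.0 × 3600 s = 4.212 × 10^5 ft³.
Over A = 0.45 mi², depth = V / A = 0.403 in.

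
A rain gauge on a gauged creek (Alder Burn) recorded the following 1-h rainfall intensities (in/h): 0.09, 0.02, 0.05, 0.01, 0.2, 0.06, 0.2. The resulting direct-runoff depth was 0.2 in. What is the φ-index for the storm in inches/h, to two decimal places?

Only the 2 blocks with intensity above φ contribute runoff: 0.2, 0.2 in/h.
Σ(I−φ)·Δt = d  ⇒  (0.2+0.2 − 2φ)·1 = 0.2
φ = (0.4000 − 0.2/1) / 2 = 0.10 in/h.

φ ≈ 0.10 in/h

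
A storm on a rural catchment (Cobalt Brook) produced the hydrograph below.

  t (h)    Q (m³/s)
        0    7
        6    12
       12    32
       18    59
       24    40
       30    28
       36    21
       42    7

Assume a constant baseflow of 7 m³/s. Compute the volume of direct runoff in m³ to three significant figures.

V ≈ 3.24 × 10^6 m³

Direct-runoff ordinates (Q − Q_b): 0.0, 5.0, 25.0, 52.0, 33.0, 21.0, 14.0, 0.0 m³/s.
ΣQ_DR = 150.0 m³/s.
With Δt = 6 h = 21600 s, V = ΣQ_DR · Δt = 150.0 × 21600 = 3.24 × 10^6 m³.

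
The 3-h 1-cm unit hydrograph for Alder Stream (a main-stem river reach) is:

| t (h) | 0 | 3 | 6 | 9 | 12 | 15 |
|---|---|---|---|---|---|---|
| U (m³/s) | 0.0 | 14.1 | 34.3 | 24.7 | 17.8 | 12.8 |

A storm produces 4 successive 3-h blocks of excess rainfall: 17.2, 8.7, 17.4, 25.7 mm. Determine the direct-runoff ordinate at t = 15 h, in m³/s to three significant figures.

Q ≈ 169 m³/s

By discrete convolution, Q_j = Σ (P_i / 10 mm) · U_{j−i}.
At t = 15 h (j=5): Q = (17.2/10)·12.8 + (8.7/10)·17.8 + (17.4/10)·24.7 + (25.7/10)·34.3 = 169 m³/s.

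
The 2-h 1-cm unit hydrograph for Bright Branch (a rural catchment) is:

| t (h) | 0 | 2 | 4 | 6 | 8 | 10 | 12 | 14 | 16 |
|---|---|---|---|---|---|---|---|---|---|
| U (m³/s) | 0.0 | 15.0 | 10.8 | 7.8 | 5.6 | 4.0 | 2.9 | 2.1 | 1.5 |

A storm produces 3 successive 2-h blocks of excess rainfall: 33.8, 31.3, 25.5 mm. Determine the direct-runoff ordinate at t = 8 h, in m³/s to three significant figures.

Q ≈ 70.9 m³/s

By discrete convolution, Q_j = Σ (P_i / 10 mm) · U_{j−i}.
At t = 8 h (j=4): Q = (33.8/10)·5.6 + (31.3/10)·7.8 + (25.5/10)·10.8 = 70.9 m³/s.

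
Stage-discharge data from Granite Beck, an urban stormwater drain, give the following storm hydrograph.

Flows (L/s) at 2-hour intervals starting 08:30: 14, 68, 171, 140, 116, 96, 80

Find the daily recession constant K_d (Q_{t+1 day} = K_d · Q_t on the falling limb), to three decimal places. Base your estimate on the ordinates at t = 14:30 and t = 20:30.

K_d ≈ 0.107

Between t = 14:30 and t = 20:30 the flow falls from 140 to 80 L/s over 3×2 h = 6 h.
Per-interval ratio K = (80/140)^(1/3) = 0.8298; K_d = K^(24/2) = 0.107.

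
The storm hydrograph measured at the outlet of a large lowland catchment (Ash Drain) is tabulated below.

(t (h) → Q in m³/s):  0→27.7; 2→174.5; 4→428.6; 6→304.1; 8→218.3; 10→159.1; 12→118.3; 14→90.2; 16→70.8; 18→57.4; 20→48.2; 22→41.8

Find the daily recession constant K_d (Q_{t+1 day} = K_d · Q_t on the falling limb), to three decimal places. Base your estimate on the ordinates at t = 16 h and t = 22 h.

Between t = 16 h and t = 22 h the flow falls from 70.8 to 41.8 m³/s over 3×2 h = 6 h.
Per-interval ratio K = (41.8/70.8)^(1/3) = 0.8389; K_d = K^(24/2) = 0.121.

K_d ≈ 0.121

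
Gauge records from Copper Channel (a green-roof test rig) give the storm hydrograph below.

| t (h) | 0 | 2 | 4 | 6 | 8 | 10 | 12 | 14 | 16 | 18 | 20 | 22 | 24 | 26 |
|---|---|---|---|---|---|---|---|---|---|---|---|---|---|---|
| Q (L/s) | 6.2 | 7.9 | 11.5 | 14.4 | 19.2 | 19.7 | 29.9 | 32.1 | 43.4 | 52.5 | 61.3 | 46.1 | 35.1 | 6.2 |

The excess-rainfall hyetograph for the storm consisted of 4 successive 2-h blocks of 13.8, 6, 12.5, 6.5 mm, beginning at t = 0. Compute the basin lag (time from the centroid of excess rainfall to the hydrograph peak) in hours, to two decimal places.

t_L ≈ 16.40 h

Centroid of excess rainfall: t_c = Σ P_i·t̄_i / ΣP_i = 3.6031 h (block centres at 1, 3, 5, 7 h).
Hydrograph peak occurs at t = 20 h, so basin lag t_L = 20 − 3.6031 = 16.40 h.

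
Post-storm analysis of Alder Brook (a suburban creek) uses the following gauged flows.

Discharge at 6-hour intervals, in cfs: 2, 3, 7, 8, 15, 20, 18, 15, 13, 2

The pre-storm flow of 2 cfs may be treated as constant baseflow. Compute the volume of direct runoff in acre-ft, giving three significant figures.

V ≈ 41.2 acre-ft

Direct-runoff ordinates (Q − Q_b): 0.0, 1.0, 5.0, 6.0, 13.0, 18.0, 16.0, 13.0, 11.0, 0.0 cfs.
ΣQ_DR = 83.00 cfs.
With Δt = 6 h = 21600 s, V = ΣQ_DR · Δt = 83.00 × 21600 = 1.79 × 10^6 ft³ = 41.2 acre-ft.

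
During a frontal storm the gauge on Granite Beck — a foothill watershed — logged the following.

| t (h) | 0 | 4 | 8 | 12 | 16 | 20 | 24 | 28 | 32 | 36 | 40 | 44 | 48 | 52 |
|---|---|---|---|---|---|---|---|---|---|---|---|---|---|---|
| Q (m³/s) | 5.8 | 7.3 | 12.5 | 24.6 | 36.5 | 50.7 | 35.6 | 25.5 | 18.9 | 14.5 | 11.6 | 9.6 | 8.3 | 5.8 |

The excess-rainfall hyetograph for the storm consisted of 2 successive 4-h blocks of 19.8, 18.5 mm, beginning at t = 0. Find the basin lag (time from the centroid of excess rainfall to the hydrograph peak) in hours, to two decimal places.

t_L ≈ 16.07 h

Centroid of excess rainfall: t_c = Σ P_i·t̄_i / ΣP_i = 3.9321 h (block centres at 2, 6 h).
Hydrograph peak occurs at t = 20 h, so basin lag t_L = 20 − 3.9321 = 16.07 h.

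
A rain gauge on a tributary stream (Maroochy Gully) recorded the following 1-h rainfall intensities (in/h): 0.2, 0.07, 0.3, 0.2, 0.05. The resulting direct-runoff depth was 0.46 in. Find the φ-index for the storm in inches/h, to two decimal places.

φ ≈ 0.08 in/h

Only the 3 blocks with intensity above φ contribute runoff: 0.2, 0.3, 0.2 in/h.
Σ(I−φ)·Δt = d  ⇒  (0.2+0.3+0.2 − 3φ)·1 = 0.46
φ = (0.7000 − 0.46/1) / 3 = 0.08 in/h.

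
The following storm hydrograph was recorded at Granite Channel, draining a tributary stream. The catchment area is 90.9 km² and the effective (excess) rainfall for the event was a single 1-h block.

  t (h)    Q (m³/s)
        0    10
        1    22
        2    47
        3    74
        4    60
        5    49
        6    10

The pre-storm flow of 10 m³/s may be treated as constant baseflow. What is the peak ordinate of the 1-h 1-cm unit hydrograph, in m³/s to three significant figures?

U_p ≈ 80.0 m³/s

Direct runoff: 0.0, 12.0, 37.0, 64.0, 50.0, 39.0, 0.0 m³/s; ΣQ_DR = 202.0 m³/s, peak = 64.0 m³/s.
Runoff depth d = ΣQ_DR·Δt / A = 202.0 × 3600 / (90.9 km²) = 8.000 mm.
The 1-cm UH is the DRH scaled by (10 mm)/d, so U_p = 64.0 × 10/8.000 = 80.0 m³/s.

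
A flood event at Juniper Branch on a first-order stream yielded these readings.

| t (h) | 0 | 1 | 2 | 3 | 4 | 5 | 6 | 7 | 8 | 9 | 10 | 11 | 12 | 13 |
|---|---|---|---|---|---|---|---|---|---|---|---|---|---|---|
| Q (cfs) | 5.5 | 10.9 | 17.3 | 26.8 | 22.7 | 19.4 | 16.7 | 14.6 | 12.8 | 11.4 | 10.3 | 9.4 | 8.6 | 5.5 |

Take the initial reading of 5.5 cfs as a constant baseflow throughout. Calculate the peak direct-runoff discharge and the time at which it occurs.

Subtracting baseflow gives direct-runoff ordinates: 0.0, 5.4, 11.8, 21.3, 17.2, 13.9, 11.2, 9.1, 7.3, 5.9, 4.8, 3.9, 3.1, 0.0 cfs.
The maximum is 21.3 cfs, occurring at the reading for t = 3 h.

Q_p = 21.3 cfs at t = 3 h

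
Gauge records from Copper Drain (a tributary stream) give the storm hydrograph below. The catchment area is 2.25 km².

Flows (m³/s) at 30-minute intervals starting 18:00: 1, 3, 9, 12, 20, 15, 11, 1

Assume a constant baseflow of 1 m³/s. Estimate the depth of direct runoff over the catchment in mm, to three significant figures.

Direct runoff: 0.0, 2.0, 8.0, 11.0, 19.0, 14.0, 10.0, 0.0 m³/s; ΣQ_DR = 64.00 m³/s.
V = ΣQ_DR · Δt = 64.00 × 1800 s = 1.152 × 10^5 m³.
Over A = 2.25 km², depth = V / A = 51.2 mm.

d ≈ 51.2 mm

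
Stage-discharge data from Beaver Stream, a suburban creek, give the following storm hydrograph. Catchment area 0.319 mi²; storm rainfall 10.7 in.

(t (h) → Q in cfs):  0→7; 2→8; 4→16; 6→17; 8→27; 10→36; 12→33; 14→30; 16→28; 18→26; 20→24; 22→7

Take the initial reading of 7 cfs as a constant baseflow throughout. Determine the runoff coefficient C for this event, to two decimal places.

ΣQ_DR = 175.0 cfs; V = ΣQ_DR·Δt = 1.260 × 10^6 ft³.
Runoff depth d = V / A = 1.700 in.
C = d / P = 1.700 / 10.7 = 0.16.

C ≈ 0.16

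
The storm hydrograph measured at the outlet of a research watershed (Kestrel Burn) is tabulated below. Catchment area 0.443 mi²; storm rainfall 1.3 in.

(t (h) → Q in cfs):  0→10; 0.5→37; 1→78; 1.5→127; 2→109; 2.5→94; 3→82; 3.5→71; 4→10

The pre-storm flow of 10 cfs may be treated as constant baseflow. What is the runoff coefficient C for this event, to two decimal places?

ΣQ_DR = 528.0 cfs; V = ΣQ_DR·Δt = 9.504 × 10^5 ft³.
Runoff depth d = V / A = 0.9235 in.
C = d / P = 0.9235 / 1.3 = 0.71.

C ≈ 0.71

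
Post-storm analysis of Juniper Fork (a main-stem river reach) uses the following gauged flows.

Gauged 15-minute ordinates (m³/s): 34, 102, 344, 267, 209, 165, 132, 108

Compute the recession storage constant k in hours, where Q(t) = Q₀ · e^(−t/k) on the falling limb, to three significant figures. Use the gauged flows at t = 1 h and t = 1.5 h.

On the falling limb, Q drops from 209 to 132 m³/s between t = 1 h and t = 1.5 h (Δt = 0.5 h).
k = −Δt / ln(Q₂/Q₁) = −0.5 / ln(132/209) = 1.09 h.

k ≈ 1.09 h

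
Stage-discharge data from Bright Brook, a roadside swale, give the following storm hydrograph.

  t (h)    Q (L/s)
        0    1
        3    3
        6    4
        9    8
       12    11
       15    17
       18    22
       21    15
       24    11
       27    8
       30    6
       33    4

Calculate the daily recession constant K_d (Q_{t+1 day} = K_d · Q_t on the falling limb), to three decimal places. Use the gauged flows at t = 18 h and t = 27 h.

K_d ≈ 0.067

Between t = 18 h and t = 27 h the flow falls from 22 to 8 L/s over 3×3 h = 9 h.
Per-interval ratio K = (8/22)^(1/3) = 0.7138; K_d = K^(24/3) = 0.067.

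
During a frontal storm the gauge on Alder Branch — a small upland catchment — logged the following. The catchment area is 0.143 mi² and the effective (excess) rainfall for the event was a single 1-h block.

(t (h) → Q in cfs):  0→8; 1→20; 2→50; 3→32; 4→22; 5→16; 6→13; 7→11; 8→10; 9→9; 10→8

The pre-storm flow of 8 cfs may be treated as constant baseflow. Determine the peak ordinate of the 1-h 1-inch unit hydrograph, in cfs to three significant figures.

U_p ≈ 34.9 cfs

Direct runoff: 0.0, 12.0, 42.0, 24.0, 14.0, 8.0, 5.0, 3.0, 2.0, 1.0, 0.0 cfs; ΣQ_DR = 111.0 cfs, peak = 42.0 cfs.
Runoff depth d = ΣQ_DR·Δt / A = 111.0 × 3600 / (0.143 mi²) = 1.203 in.
The 1-inch UH is the DRH scaled by (1 in)/d, so U_p = 42.0 × 1/1.203 = 34.9 cfs.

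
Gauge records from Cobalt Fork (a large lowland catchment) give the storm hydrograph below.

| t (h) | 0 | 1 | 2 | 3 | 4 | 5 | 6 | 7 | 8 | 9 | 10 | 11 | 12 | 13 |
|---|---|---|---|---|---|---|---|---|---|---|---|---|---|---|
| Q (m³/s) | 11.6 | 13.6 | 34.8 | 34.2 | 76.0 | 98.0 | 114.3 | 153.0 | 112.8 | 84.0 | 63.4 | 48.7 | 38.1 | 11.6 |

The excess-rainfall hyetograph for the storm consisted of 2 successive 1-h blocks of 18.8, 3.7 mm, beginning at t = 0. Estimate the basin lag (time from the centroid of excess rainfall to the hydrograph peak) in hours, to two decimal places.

Centroid of excess rainfall: t_c = Σ P_i·t̄_i / ΣP_i = 0.6644 h (block centres at 0.5, 1.5 h).
Hydrograph peak occurs at t = 7 h, so basin lag t_L = 7 − 0.6644 = 6.34 h.

t_L ≈ 6.34 h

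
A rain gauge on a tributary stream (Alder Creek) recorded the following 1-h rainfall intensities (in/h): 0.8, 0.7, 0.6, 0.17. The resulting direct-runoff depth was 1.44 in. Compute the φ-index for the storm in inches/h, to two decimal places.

Only the 3 blocks with intensity above φ contribute runoff: 0.8, 0.7, 0.6 in/h.
Σ(I−φ)·Δt = d  ⇒  (0.8+0.7+0.6 − 3φ)·1 = 1.44
φ = (2.100 − 1.44/1) / 3 = 0.22 in/h.

φ ≈ 0.22 in/h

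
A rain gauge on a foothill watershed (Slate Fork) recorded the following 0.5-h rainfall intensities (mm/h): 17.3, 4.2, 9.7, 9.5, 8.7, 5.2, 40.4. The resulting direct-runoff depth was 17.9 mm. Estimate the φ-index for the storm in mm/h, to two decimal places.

φ ≈ 10.95 mm/h

Only the 2 blocks with intensity above φ contribute runoff: 17.3, 40.4 mm/h.
Σ(I−φ)·Δt = d  ⇒  (17.3+40.4 − 2φ)·0.5 = 17.9
φ = (57.70 − 17.9/0.5) / 2 = 10.95 mm/h.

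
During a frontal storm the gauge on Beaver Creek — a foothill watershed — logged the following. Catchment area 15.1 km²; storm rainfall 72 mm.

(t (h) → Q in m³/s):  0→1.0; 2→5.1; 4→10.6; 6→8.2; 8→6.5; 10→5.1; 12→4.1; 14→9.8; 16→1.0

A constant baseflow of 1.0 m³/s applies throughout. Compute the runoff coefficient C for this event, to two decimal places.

C ≈ 0.28

ΣQ_DR = 42.40 m³/s; V = ΣQ_DR·Δt = 3.053 × 10^5 m³.
Runoff depth d = V / A = 20.22 mm.
C = d / P = 20.22 / 72 = 0.28.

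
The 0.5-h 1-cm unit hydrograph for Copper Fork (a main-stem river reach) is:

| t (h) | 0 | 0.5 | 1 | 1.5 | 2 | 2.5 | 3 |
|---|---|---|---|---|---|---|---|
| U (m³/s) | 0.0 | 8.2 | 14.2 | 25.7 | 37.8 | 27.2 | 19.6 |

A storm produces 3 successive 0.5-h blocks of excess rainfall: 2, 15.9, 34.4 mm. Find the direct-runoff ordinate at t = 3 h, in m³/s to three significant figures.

Q ≈ 177 m³/s

By discrete convolution, Q_j = Σ (P_i / 10 mm) · U_{j−i}.
At t = 3 h (j=6): Q = (2/10)·19.6 + (15.9/10)·27.2 + (34.4/10)·37.8 = 177 m³/s.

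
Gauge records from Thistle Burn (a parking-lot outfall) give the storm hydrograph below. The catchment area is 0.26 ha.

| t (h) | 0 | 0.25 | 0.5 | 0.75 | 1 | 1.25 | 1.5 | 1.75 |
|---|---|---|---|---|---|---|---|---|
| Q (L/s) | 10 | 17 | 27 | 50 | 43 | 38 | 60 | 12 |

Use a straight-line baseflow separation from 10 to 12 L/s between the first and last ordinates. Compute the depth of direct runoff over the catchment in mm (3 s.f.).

Direct runoff: 0.00, 6.71, 16.43, 39.14, 31.86, 26.57, 48.29, 0.00 L/s; ΣQ_DR = 169.0 L/s.
V = ΣQ_DR · Δt = 169.0 × 900 s = 1.521 × 10^5 L.
Over A = 0.26 ha, depth = V / A = 58.5 mm.

d ≈ 58.5 mm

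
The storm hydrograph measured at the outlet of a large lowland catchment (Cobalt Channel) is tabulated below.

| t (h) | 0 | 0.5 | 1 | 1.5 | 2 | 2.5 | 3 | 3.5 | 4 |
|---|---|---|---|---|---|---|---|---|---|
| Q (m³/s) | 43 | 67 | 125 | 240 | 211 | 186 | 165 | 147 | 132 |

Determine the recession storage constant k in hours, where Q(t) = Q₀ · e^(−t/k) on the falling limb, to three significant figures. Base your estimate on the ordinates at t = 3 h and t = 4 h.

On the falling limb, Q drops from 165 to 132 m³/s between t = 3 h and t = 4 h (Δt = 1 h).
k = −Δt / ln(Q₂/Q₁) = −1 / ln(132/165) = 4.48 h.

k ≈ 4.48 h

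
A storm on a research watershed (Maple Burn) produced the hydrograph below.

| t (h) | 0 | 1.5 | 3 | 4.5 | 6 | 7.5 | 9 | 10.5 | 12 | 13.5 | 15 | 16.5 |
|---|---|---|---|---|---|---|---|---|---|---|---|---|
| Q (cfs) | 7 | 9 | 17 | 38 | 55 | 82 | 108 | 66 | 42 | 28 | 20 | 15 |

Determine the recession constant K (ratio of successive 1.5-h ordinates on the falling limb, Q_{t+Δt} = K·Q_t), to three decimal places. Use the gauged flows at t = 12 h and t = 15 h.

Using the recession-limb readings at t = 12 h and t = 15 h: Q falls from 42 to 20 cfs over 2 intervals.
K = (Q₂/Q₁)^(1/2) = (20/42)^(1/2) = 0.690.

K ≈ 0.690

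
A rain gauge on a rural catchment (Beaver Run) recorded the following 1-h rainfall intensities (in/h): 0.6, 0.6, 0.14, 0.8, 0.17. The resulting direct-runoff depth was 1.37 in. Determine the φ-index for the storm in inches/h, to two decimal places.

Only the 3 blocks with intensity above φ contribute runoff: 0.6, 0.6, 0.8 in/h.
Σ(I−φ)·Δt = d  ⇒  (0.6+0.6+0.8 − 3φ)·1 = 1.37
φ = (2.000 − 1.37/1) / 3 = 0.21 in/h.

φ ≈ 0.21 in/h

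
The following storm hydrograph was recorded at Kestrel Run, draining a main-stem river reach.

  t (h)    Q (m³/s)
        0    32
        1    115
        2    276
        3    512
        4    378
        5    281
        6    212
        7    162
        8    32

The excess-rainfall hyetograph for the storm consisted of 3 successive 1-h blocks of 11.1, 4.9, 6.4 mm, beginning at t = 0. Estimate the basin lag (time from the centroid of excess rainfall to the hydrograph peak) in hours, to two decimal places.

t_L ≈ 1.71 h

Centroid of excess rainfall: t_c = Σ P_i·t̄_i / ΣP_i = 1.2902 h (block centres at 0.5, 1.5, 2.5 h).
Hydrograph peak occurs at t = 3 h, so basin lag t_L = 3 − 1.2902 = 1.71 h.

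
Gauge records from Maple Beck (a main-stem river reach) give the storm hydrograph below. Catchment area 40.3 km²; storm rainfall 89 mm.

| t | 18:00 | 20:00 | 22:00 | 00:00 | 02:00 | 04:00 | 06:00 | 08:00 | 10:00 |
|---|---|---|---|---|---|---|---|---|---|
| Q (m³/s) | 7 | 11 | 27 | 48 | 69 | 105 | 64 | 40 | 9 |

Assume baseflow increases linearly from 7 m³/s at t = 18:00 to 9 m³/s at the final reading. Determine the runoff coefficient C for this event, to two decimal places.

ΣQ_DR = 308.0 m³/s; V = ΣQ_DR·Δt = 2.218 × 10^6 m³.
Runoff depth d = V / A = 55.03 mm.
C = d / P = 55.03 / 89 = 0.62.

C ≈ 0.62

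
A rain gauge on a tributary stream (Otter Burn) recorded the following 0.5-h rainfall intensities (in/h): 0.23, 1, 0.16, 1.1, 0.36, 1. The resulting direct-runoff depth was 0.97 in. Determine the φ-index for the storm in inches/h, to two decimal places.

φ ≈ 0.39 in/h

Only the 3 blocks with intensity above φ contribute runoff: 1, 1.1, 1 in/h.
Σ(I−φ)·Δt = d  ⇒  (1+1.1+1 − 3φ)·0.5 = 0.97
φ = (3.100 − 0.97/0.5) / 3 = 0.39 in/h.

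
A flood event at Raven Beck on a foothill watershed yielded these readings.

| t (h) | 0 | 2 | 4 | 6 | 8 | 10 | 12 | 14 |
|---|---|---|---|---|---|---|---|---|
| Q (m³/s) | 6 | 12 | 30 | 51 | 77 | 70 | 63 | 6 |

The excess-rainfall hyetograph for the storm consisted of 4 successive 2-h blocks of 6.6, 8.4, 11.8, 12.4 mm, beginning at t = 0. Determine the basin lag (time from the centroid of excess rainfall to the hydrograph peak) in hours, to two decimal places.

t_L ≈ 3.47 h

Centroid of excess rainfall: t_c = Σ P_i·t̄_i / ΣP_i = 4.5306 h (block centres at 1, 3, 5, 7 h).
Hydrograph peak occurs at t = 8 h, so basin lag t_L = 8 − 4.5306 = 3.47 h.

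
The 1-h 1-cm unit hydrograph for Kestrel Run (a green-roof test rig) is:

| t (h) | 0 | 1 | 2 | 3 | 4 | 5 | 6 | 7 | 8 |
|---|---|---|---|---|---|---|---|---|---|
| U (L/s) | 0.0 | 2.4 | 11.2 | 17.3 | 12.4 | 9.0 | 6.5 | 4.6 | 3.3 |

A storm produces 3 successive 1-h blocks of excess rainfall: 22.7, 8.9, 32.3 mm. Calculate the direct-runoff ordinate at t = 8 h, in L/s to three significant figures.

Q ≈ 32.6 L/s

By discrete convolution, Q_j = Σ (P_i / 10 mm) · U_{j−i}.
At t = 8 h (j=8): Q = (22.7/10)·3.3 + (8.9/10)·4.6 + (32.3/10)·6.5 = 32.6 L/s.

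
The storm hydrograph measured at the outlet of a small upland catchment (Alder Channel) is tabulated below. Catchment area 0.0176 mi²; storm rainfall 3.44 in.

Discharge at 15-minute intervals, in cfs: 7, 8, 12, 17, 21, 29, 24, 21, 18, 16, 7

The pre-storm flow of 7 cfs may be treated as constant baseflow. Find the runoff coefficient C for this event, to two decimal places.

ΣQ_DR = 103.0 cfs; V = ΣQ_DR·Δt = 92700 ft³.
Runoff depth d = V / A = 2.267 in.
C = d / P = 2.267 / 3.44 = 0.66.

C ≈ 0.66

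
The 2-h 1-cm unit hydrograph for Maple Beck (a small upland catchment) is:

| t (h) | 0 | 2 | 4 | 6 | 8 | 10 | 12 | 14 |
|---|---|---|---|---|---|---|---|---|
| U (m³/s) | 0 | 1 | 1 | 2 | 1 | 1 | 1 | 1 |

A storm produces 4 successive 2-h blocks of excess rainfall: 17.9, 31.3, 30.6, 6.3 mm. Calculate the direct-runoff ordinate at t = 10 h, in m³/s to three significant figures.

By discrete convolution, Q_j = Σ (P_i / 10 mm) · U_{j−i}.
At t = 10 h (j=5): Q = (17.9/10)·1 + (31.3/10)·1 + (30.6/10)·2 + (6.3/10)·1 = 11.7 m³/s.

Q ≈ 11.7 m³/s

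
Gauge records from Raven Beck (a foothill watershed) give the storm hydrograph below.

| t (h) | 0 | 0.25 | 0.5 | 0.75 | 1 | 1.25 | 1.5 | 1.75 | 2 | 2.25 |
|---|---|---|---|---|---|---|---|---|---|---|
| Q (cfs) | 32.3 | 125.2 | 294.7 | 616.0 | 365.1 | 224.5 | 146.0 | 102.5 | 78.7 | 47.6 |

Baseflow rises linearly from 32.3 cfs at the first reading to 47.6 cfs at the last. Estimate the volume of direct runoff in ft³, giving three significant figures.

V ≈ 1.47 × 10^6 ft³

Direct-runoff ordinates (Q − Q_b): 0.00, 91.20, 259.00, 578.60, 326.00, 183.70, 103.50, 58.30, 32.80, 0.00 cfs.
ΣQ_DR = 1633 cfs.
With Δt = 0.25 h = 900 s, V = ΣQ_DR · Δt = 1633 × 900 = 1.47 × 10^6 ft³.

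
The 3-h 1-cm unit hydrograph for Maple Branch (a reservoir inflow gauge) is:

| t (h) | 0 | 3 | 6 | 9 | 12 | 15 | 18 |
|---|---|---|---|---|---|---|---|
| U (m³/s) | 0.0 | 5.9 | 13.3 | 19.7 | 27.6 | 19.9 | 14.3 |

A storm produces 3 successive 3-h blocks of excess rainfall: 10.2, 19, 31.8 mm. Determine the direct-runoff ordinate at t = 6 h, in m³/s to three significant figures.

By discrete convolution, Q_j = Σ (P_i / 10 mm) · U_{j−i}.
At t = 6 h (j=2): Q = (10.2/10)·13.3 + (19/10)·5.9 + (31.8/10)·0.0 = 24.8 m³/s.

Q ≈ 24.8 m³/s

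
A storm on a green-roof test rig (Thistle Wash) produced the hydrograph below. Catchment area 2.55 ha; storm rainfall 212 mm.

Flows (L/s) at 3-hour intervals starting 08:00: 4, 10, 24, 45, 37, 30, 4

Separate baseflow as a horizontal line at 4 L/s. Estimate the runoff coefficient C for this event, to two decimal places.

C ≈ 0.25

ΣQ_DR = 126.0 L/s; V = ΣQ_DR·Δt = 1.361 × 10^6 L.
Runoff depth d = V / A = 53.36 mm.
C = d / P = 53.36 / 212 = 0.25.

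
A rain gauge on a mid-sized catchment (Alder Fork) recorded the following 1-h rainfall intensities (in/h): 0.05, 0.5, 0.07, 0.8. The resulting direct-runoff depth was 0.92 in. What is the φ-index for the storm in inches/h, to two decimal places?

φ ≈ 0.19 in/h

Only the 2 blocks with intensity above φ contribute runoff: 0.5, 0.8 in/h.
Σ(I−φ)·Δt = d  ⇒  (0.5+0.8 − 2φ)·1 = 0.92
φ = (1.300 − 0.92/1) / 2 = 0.19 in/h.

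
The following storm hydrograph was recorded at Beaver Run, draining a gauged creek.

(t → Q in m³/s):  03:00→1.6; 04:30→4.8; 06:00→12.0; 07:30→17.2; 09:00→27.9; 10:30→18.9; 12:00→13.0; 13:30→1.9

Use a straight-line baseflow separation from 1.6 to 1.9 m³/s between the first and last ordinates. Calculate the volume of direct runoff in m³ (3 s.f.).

Direct-runoff ordinates (Q − Q_b): 0.00, 3.16, 10.31, 15.47, 26.13, 17.09, 11.14, 0.00 m³/s.
ΣQ_DR = 83.30 m³/s.
With Δt = 1.5 h = 5400 s, V = ΣQ_DR · Δt = 83.30 × 5400 = 4.50 × 10^5 m³.

V ≈ 4.50 × 10^5 m³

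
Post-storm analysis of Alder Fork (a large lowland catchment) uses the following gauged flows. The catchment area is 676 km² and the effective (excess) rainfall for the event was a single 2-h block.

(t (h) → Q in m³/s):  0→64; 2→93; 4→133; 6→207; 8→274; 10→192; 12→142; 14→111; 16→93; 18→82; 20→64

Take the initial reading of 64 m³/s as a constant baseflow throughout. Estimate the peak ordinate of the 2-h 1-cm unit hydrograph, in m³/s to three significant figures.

U_p ≈ 263 m³/s

Direct runoff: 0.0, 29.0, 69.0, 143.0, 210.0, 128.0, 78.0, 47.0, 29.0, 18.0, 0.0 m³/s; ΣQ_DR = 751.0 m³/s, peak = 210.0 m³/s.
Runoff depth d = ΣQ_DR·Δt / A = 751.0 × 7200 / (676 km²) = 7.999 mm.
The 1-cm UH is the DRH scaled by (10 mm)/d, so U_p = 210.0 × 10/7.999 = 263 m³/s.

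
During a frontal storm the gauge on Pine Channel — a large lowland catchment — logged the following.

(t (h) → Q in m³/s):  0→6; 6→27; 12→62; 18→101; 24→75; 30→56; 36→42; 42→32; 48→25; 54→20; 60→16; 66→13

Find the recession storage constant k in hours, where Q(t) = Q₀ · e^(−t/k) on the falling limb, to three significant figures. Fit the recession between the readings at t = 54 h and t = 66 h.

k ≈ 27.9 h

On the falling limb, Q drops from 20 to 13 m³/s between t = 54 h and t = 66 h (Δt = 12 h).
k = −Δt / ln(Q₂/Q₁) = −12 / ln(13/20) = 27.9 h.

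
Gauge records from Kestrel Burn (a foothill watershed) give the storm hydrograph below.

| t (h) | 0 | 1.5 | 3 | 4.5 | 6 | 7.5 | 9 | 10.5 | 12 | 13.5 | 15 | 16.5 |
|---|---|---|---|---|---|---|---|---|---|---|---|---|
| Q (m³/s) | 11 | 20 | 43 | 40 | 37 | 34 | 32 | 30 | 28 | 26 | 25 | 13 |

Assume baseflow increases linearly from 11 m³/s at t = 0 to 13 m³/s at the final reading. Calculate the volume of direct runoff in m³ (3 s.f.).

V ≈ 1.05 × 10^6 m³

Direct-runoff ordinates (Q − Q_b): 0.00, 8.82, 31.64, 28.45, 25.27, 22.09, 19.91, 17.73, 15.55, 13.36, 12.18, 0.00 m³/s.
ΣQ_DR = 195.0 m³/s.
With Δt = 1.5 h = 5400 s, V = ΣQ_DR · Δt = 195.0 × 5400 = 1.05 × 10^6 m³.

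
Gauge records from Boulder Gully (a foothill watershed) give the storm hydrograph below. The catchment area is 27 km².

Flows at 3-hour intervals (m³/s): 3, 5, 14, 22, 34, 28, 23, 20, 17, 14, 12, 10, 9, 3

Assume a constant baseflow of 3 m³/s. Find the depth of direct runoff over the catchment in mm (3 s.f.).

Direct runoff: 0.0, 2.0, 11.0, 19.0, 31.0, 25.0, 20.0, 17.0, 14.0, 11.0, 9.0, 7.0, 6.0, 0.0 m³/s; ΣQ_DR = 172.0 m³/s.
V = ΣQ_DR · Δt = 172.0 × 10800 s = 1.858 × 10^6 m³.
Over A = 27 km², depth = V / A = 68.8 mm.

d ≈ 68.8 mm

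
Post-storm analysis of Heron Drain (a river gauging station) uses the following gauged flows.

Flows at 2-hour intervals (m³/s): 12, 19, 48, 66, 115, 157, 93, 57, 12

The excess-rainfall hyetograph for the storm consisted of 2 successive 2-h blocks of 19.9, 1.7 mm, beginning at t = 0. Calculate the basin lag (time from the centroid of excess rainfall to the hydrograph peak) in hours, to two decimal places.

Centroid of excess rainfall: t_c = Σ P_i·t̄_i / ΣP_i = 1.1574 h (block centres at 1, 3 h).
Hydrograph peak occurs at t = 10 h, so basin lag t_L = 10 − 1.1574 = 8.84 h.

t_L ≈ 8.84 h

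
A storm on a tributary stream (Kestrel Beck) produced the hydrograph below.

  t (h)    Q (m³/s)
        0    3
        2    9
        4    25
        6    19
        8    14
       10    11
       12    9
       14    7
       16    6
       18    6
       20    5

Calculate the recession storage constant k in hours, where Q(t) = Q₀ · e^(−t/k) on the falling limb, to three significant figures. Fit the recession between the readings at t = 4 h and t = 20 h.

On the falling limb, Q drops from 25 to 5 m³/s between t = 4 h and t = 20 h (Δt = 16 h).
k = −Δt / ln(Q₂/Q₁) = −16 / ln(5/25) = 9.94 h.

k ≈ 9.94 h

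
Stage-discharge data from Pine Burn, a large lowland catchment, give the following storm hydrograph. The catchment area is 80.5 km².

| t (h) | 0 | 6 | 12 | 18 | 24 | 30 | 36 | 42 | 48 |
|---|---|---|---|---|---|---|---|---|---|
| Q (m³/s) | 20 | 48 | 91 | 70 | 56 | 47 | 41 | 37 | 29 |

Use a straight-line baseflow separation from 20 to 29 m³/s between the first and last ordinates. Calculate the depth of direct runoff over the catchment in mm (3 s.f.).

d ≈ 58.6 mm

Direct runoff: 0.00, 26.88, 68.75, 46.62, 31.50, 21.38, 14.25, 9.12, 0.00 m³/s; ΣQ_DR = 218.5 m³/s.
V = ΣQ_DR · Δt = 218.5 × 21600 s = 4.720 × 10^6 m³.
Over A = 80.5 km², depth = V / A = 58.6 mm.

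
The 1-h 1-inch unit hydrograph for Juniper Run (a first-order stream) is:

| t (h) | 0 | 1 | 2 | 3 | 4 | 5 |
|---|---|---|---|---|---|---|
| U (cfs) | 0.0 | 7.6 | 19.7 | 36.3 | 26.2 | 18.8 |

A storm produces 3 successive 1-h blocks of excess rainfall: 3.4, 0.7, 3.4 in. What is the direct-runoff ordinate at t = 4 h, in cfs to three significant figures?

By discrete convolution, Q_j = Σ (P_i / 1 in) · U_{j−i}.
At t = 4 h (j=4): Q = (3.4/1)·26.2 + (0.7/1)·36.3 + (3.4/1)·19.7 = 181 cfs.

Q ≈ 181 cfs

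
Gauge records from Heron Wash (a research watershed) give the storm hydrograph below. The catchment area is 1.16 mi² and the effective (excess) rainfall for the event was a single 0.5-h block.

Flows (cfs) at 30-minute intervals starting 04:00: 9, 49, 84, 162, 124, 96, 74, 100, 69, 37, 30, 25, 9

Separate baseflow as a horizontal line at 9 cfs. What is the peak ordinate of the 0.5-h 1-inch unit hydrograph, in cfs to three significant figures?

U_p ≈ 305 cfs

Direct runoff: 0.0, 40.0, 75.0, 153.0, 115.0, 87.0, 65.0, 91.0, 60.0, 28.0, 21.0, 16.0, 0.0 cfs; ΣQ_DR = 751.0 cfs, peak = 153.0 cfs.
Runoff depth d = ΣQ_DR·Δt / A = 751.0 × 1800 / (1.16 mi²) = 0.5016 in.
The 1-inch UH is the DRH scaled by (1 in)/d, so U_p = 153.0 × 1/0.5016 = 305 cfs.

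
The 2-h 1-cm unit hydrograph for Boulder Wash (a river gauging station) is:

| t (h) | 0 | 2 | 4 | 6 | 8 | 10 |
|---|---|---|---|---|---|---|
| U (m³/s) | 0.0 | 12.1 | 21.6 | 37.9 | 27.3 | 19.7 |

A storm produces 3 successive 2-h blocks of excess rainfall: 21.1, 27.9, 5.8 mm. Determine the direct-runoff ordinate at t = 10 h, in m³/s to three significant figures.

By discrete convolution, Q_j = Σ (P_i / 10 mm) · U_{j−i}.
At t = 10 h (j=5): Q = (21.1/10)·19.7 + (27.9/10)·27.3 + (5.8/10)·37.9 = 140 m³/s.

Q ≈ 140 m³/s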